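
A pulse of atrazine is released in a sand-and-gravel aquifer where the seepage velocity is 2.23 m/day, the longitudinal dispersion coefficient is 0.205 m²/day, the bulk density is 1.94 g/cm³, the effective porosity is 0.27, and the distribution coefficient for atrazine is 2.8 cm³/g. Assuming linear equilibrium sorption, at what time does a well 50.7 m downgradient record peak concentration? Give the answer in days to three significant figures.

Retardation factor R = 1 + ρ_b·K_d/n = 1 + 1.94 × 2.8/0.27 = 21.12.
Sorption retards both mechanisms: v_R = v/R = 0.1056 m/day, D_R = D/R = 0.009706 m²/day.
Peak time from v_R²t² + 2D_R t − x² = 0: t = (√(D_R² + v_R²x²) − D_R)/v_R².
√(D_R² + v_R²x²) = √(0.009706² + 0.1056² × 50.7²) = 5.354; v_R² = 0.01115.
t = (5.354 − 0.009706)/0.01115 = 479 days.

479 days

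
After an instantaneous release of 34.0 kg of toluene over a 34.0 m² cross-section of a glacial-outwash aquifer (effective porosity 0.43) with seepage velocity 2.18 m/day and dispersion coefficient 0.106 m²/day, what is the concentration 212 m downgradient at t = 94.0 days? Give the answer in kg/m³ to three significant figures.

0.0591 kg/m³

For an instantaneous plane source, C(x,t) = M/(n_e·A·√(4πDt)) · exp(−(x−vt)²/(4Dt)), with n_e·A the pore (flow) area.
Plume center vt = 2.18 × 94.0 = 204.92 m, so the well at 212 m is 7.08 m downgradient of the peak.
√(4πDt) = 11.19 m, giving peak height M/(n_e·A·√(4πDt)) = 34.0/(0.43 × 34.0 × 11.19) = 0.2078 kg/m³.
(x−vt)²/(4Dt) = (7.08)²/(4 × 0.106 × 94.0) = 1.258; exp(−1.258) = 0.2842.
C = 0.2078 × 0.2842 = 0.0591 kg/m³.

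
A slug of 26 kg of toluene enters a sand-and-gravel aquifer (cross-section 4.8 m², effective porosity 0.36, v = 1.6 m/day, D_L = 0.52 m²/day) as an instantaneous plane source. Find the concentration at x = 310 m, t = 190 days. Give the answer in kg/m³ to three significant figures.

For an instantaneous plane source, C(x,t) = M/(n_e·A·√(4πDt)) · exp(−(x−vt)²/(4Dt)), with n_e·A the pore (flow) area.
Plume center vt = 1.6 × 190 = 304 m, so the well at 310 m is 6 m downgradient of the peak.
√(4πDt) = 35.24 m, giving peak height M/(n_e·A·√(4πDt)) = 26/(0.36 × 4.8 × 35.24) = 0.4270 kg/m³.
(x−vt)²/(4Dt) = (6)²/(4 × 0.52 × 190) = 0.09109; exp(−0.09109) = 0.9129.
C = 0.4270 × 0.9129 = 0.390 kg/m³.

0.390 kg/m³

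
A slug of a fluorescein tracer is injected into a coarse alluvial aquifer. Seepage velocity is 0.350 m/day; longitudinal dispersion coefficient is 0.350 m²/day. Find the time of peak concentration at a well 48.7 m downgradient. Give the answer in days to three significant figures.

136 days

For the 1D instantaneous-source solution, setting ∂C/∂t = 0 at fixed x gives v²t² + 2Dt − x² = 0, so t = (√(D² + v²x²) − D)/v².
√(D² + v²x²) = √(0.350² + 0.350² × 48.7²) = 17.05; v² = 0.1225.
t = (17.05 − 0.350)/0.1225 = 136 days (vs. the pure-advection estimate x/v = 139 d).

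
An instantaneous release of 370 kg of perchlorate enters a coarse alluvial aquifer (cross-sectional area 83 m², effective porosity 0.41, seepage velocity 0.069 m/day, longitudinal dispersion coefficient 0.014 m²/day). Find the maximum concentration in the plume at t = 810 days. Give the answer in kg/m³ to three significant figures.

0.911 kg/m³

The peak of an instantaneous 1D plume sits at x = vt; there the Gaussian factor is 1 and C_max = M/(n_e·A·√(4πDt)), where n_e·A is the pore area the mass is dissolved in.
√(4πDt) = √(4π × 0.014 × 810) = 11.94 m, so C_max = 370/(0.41 × 83 × 11.94) = 0.911 kg/m³.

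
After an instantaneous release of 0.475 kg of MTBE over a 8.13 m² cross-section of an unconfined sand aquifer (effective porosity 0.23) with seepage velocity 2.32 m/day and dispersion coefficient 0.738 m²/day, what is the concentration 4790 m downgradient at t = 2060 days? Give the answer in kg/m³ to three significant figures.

0.00180 kg/m³

For an instantaneous plane source, C(x,t) = M/(n_e·A·√(4πDt)) · exp(−(x−vt)²/(4Dt)), with n_e·A the pore (flow) area.
Plume center vt = 2.32 × 2060 = 4779.2 m, so the well at 4790 m is 10.8 m downgradient of the peak.
√(4πDt) = 138.2 m, giving peak height M/(n_e·A·√(4πDt)) = 0.475/(0.23 × 8.13 × 138.2) = 0.001838 kg/m³.
(x−vt)²/(4Dt) = (10.8)²/(4 × 0.738 × 2060) = 0.01918; exp(−0.01918) = 0.9810.
C = 0.001838 × 0.9810 = 0.00180 kg/m³.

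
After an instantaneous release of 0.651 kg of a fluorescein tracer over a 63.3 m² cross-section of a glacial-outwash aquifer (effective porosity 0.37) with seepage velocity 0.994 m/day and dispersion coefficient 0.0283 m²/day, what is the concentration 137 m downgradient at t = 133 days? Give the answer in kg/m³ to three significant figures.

For an instantaneous plane source, C(x,t) = M/(n_e·A·√(4πDt)) · exp(−(x−vt)²/(4Dt)), with n_e·A the pore (flow) area.
Plume center vt = 0.994 × 133 = 132.202 m, so the well at 137 m is 4.798 m downgradient of the peak.
√(4πDt) = 6.877 m, giving peak height M/(n_e·A·√(4πDt)) = 0.651/(0.37 × 63.3 × 6.877) = 0.004042 kg/m³.
(x−vt)²/(4Dt) = (4.798)²/(4 × 0.0283 × 133) = 1.529; exp(−1.529) = 0.2168.
C = 0.004042 × 0.2168 = 0.000876 kg/m³.

0.000876 kg/m³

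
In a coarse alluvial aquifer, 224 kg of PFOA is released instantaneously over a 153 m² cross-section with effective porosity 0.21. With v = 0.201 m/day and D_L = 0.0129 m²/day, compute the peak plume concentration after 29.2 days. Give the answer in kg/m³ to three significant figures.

3.20 kg/m³

The peak of an instantaneous 1D plume sits at x = vt; there the Gaussian factor is 1 and C_max = M/(n_e·A·√(4πDt)), where n_e·A is the pore area the mass is dissolved in.
√(4πDt) = √(4π × 0.0129 × 29.2) = 2.176 m, so C_max = 224/(0.21 × 153 × 2.176) = 3.20 kg/m³.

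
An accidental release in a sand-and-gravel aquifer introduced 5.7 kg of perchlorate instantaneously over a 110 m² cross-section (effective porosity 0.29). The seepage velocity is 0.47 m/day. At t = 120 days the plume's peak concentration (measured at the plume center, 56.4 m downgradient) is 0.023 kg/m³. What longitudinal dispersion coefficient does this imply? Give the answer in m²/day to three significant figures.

At the plume center C_max = M/(n_e·A·√(4πDt)), so D = M²/(4πt·(n_e·A·C_max)²).
n_e·A·C_max = 0.29 × 110 × 0.023 = 0.7337 kg/m.
D = 5.7²/(4π × 120 × 0.7337²) = 0.0400 m²/day.

0.0400 m²/day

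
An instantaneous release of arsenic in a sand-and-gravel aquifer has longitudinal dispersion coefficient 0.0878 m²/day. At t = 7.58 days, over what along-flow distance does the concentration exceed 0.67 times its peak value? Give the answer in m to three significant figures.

2.07 m

The plume is Gaussian with σ = √(2Dt) = √(2 × 0.0878 × 7.58) = 1.154 m.
C/C_peak = exp(−Δx²/(2σ²)) = 0.67 ⇒ Δx = σ·√(−2 ln 0.67) = 1.154 × 0.8950 = 1.033 m.
Width = 2Δx = 2.07 m.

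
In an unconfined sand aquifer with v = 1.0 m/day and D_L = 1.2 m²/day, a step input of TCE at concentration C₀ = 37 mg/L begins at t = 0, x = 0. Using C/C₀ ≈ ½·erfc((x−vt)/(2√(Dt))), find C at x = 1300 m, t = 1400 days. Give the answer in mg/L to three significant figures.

35.4 mg/L

For a continuous step input, C/C₀ ≈ ½·erfc((x−vt)/(2√(Dt))).
vt = 1.0 × 1400 = 1400 m and 2√(Dt) = 2√(1.2 × 1400) = 81.98 m.
Argument (x−vt)/(2√(Dt)) = (1300 − 1400)/81.98 = -1.220; ½·erfc(-1.220) = 0.9578.
C = 37 × 0.9578 = 35.4 mg/L.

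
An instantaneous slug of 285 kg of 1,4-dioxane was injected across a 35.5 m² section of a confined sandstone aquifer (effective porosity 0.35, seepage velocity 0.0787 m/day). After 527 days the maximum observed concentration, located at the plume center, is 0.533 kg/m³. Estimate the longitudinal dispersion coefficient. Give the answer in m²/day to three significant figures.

At the plume center C_max = M/(n_e·A·√(4πDt)), so D = M²/(4πt·(n_e·A·C_max)²).
n_e·A·C_max = 0.35 × 35.5 × 0.533 = 6.623 kg/m.
D = 285²/(4π × 527 × 6.623²) = 0.280 m²/day.

0.280 m²/day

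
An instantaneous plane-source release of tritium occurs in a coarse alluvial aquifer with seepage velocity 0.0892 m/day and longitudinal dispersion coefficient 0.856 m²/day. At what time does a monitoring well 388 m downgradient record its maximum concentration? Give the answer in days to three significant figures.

4240 days

For the 1D instantaneous-source solution, setting ∂C/∂t = 0 at fixed x gives v²t² + 2Dt − x² = 0, so t = (√(D² + v²x²) − D)/v².
√(D² + v²x²) = √(0.856² + 0.0892² × 388²) = 34.62; v² = 0.00795664.
t = (34.62 − 0.856)/0.00795664 = 4240 days (vs. the pure-advection estimate x/v = 4350 d).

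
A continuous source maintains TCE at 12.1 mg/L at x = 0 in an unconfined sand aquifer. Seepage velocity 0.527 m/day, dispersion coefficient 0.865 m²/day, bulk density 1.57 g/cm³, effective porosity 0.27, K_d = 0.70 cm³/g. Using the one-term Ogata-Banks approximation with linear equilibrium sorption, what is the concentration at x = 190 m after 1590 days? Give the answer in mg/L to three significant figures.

1.74 mg/L

Retardation factor R = 1 + ρ_b·K_d/n = 1 + 1.57 × 0.70/0.27 = 5.070.
Sorption retards both mechanisms: v_R = v/R = 0.1039 m/day, D_R = D/R = 0.1706 m²/day.
v_R·t = 0.1039 × 1590 = 165.201 m; 2√(D_R t) = 32.94 m; argument = (190 − 165.201)/32.94 = 0.7529.
C = C₀ × ½·erfc(0.7529) = 12.1 × 0.1435 = 1.74 mg/L.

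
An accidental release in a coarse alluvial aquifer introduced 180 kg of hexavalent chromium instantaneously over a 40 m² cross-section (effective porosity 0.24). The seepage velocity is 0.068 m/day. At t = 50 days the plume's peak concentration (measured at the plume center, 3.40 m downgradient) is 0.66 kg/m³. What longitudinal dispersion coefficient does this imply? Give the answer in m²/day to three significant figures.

At the plume center C_max = M/(n_e·A·√(4πDt)), so D = M²/(4πt·(n_e·A·C_max)²).
n_e·A·C_max = 0.24 × 40 × 0.66 = 6.336 kg/m.
D = 180²/(4π × 50 × 6.336²) = 1.28 m²/day.

1.28 m²/day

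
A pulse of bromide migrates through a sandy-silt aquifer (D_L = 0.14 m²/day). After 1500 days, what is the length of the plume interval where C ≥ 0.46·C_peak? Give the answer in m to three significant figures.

The plume is Gaussian with σ = √(2Dt) = √(2 × 0.14 × 1500) = 20.49 m.
C/C_peak = exp(−Δx²/(2σ²)) = 0.46 ⇒ Δx = σ·√(−2 ln 0.46) = 20.49 × 1.246 = 25.53 m.
Width = 2Δx = 51.1 m.

51.1 m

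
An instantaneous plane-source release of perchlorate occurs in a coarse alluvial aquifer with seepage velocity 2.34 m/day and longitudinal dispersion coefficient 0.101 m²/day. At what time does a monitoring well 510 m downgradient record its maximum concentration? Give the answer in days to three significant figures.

For the 1D instantaneous-source solution, setting ∂C/∂t = 0 at fixed x gives v²t² + 2Dt − x² = 0, so t = (√(D² + v²x²) − D)/v².
√(D² + v²x²) = √(0.101² + 2.34² × 510²) = 1193; v² = 5.4756.
t = (1193 − 0.101)/5.4756 = 218 days (vs. the pure-advection estimate x/v = 218 d).

218 days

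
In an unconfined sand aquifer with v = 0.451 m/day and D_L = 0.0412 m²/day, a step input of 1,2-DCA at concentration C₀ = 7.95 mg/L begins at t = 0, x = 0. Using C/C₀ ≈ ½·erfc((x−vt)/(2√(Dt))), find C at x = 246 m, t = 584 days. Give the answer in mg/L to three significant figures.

For a continuous step input, C/C₀ ≈ ½·erfc((x−vt)/(2√(Dt))).
vt = 0.451 × 584 = 263.384 m and 2√(Dt) = 2√(0.0412 × 584) = 9.810 m.
Argument (x−vt)/(2√(Dt)) = (246 − 263.384)/9.810 = -1.772; ½·erfc(-1.772) = 0.9939.
C = 7.95 × 0.9939 = 7.90 mg/L.

7.90 mg/L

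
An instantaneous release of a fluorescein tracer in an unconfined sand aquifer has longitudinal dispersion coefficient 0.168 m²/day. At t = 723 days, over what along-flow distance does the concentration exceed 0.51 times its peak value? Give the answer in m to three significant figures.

36.2 m

The plume is Gaussian with σ = √(2Dt) = √(2 × 0.168 × 723) = 15.59 m.
C/C_peak = exp(−Δx²/(2σ²)) = 0.51 ⇒ Δx = σ·√(−2 ln 0.51) = 15.59 × 1.160 = 18.08 m.
Width = 2Δx = 36.2 m.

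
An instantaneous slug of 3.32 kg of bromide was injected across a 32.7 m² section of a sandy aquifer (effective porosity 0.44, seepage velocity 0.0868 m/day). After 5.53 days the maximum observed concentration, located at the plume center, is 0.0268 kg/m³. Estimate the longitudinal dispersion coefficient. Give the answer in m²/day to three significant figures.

At the plume center C_max = M/(n_e·A·√(4πDt)), so D = M²/(4πt·(n_e·A·C_max)²).
n_e·A·C_max = 0.44 × 32.7 × 0.0268 = 0.3856 kg/m.
D = 3.32²/(4π × 5.53 × 0.3856²) = 1.07 m²/day.

1.07 m²/day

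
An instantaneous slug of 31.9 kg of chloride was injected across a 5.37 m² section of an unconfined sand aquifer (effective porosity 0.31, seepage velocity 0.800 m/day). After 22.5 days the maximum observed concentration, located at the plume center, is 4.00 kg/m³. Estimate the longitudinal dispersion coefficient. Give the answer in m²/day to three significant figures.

0.0812 m²/day

At the plume center C_max = M/(n_e·A·√(4πDt)), so D = M²/(4πt·(n_e·A·C_max)²).
n_e·A·C_max = 0.31 × 5.37 × 4.00 = 6.659 kg/m.
D = 31.9²/(4π × 22.5 × 6.659²) = 0.0812 m²/day.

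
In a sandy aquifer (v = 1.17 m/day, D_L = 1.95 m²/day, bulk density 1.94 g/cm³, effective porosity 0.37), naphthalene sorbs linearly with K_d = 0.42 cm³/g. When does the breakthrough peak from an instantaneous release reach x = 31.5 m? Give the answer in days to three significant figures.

81.8 days

Retardation factor R = 1 + ρ_b·K_d/n = 1 + 1.94 × 0.42/0.37 = 3.202.
Sorption retards both mechanisms: v_R = v/R = 0.3654 m/day, D_R = D/R = 0.6090 m²/day.
Peak time from v_R²t² + 2D_R t − x² = 0: t = (√(D_R² + v_R²x²) − D_R)/v_R².
√(D_R² + v_R²x²) = √(0.6090² + 0.3654² × 31.5²) = 11.53; v_R² = 0.1335.
t = (11.53 − 0.6090)/0.1335 = 81.8 days.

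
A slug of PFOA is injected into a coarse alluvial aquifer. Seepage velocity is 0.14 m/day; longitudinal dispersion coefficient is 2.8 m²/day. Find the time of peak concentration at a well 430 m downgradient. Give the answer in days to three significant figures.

2930 days

For the 1D instantaneous-source solution, setting ∂C/∂t = 0 at fixed x gives v²t² + 2Dt − x² = 0, so t = (√(D² + v²x²) − D)/v².
√(D² + v²x²) = √(2.8² + 0.14² × 430²) = 60.27; v² = 0.0196.
t = (60.27 − 2.8)/0.0196 = 2930 days (vs. the pure-advection estimate x/v = 3070 d).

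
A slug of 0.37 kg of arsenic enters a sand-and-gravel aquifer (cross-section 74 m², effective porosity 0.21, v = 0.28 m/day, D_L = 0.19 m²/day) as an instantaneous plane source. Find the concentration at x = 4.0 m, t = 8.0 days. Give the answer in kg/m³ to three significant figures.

0.00327 kg/m³

For an instantaneous plane source, C(x,t) = M/(n_e·A·√(4πDt)) · exp(−(x−vt)²/(4Dt)), with n_e·A the pore (flow) area.
Plume center vt = 0.28 × 8.0 = 2.24 m, so the well at 4.0 m is 1.76 m downgradient of the peak.
√(4πDt) = 4.370 m, giving peak height M/(n_e·A·√(4πDt)) = 0.37/(0.21 × 74 × 4.370) = 0.005448 kg/m³.
(x−vt)²/(4Dt) = (1.76)²/(4 × 0.19 × 8.0) = 0.5095; exp(−0.5095) = 0.6008.
C = 0.005448 × 0.6008 = 0.00327 kg/m³.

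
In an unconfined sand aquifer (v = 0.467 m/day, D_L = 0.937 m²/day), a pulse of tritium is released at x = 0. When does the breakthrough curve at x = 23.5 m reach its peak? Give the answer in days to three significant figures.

46.2 days

For the 1D instantaneous-source solution, setting ∂C/∂t = 0 at fixed x gives v²t² + 2Dt − x² = 0, so t = (√(D² + v²x²) − D)/v².
√(D² + v²x²) = √(0.937² + 0.467² × 23.5²) = 11.01; v² = 0.218089.
t = (11.01 − 0.937)/0.218089 = 46.2 days (vs. the pure-advection estimate x/v = 50.3 d).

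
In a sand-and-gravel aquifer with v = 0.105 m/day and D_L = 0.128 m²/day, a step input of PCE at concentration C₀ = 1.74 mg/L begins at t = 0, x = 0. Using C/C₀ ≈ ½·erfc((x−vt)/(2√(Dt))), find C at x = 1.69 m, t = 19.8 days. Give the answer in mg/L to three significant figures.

For a continuous step input, C/C₀ ≈ ½·erfc((x−vt)/(2√(Dt))).
vt = 0.105 × 19.8 = 2.079 m and 2√(Dt) = 2√(0.128 × 19.8) = 3.184 m.
Argument (x−vt)/(2√(Dt)) = (1.69 − 2.079)/3.184 = -0.1222; ½·erfc(-0.1222) = 0.5686.
C = 1.74 × 0.5686 = 0.989 mg/L.

0.989 mg/L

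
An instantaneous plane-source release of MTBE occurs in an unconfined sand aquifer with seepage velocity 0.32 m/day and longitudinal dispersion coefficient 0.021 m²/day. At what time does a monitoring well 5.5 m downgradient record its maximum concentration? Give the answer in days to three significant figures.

For the 1D instantaneous-source solution, setting ∂C/∂t = 0 at fixed x gives v²t² + 2Dt − x² = 0, so t = (√(D² + v²x²) − D)/v².
√(D² + v²x²) = √(0.021² + 0.32² × 5.5²) = 1.760; v² = 0.1024.
t = (1.760 − 0.021)/0.1024 = 17.0 days (vs. the pure-advection estimate x/v = 17.2 d).

17.0 days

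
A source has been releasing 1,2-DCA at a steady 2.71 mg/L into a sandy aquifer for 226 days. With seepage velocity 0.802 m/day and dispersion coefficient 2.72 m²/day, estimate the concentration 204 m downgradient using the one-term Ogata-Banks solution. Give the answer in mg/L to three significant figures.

0.700 mg/L

For a continuous step input, C/C₀ ≈ ½·erfc((x−vt)/(2√(Dt))).
vt = 0.802 × 226 = 181.252 m and 2√(Dt) = 2√(2.72 × 226) = 49.59 m.
Argument (x−vt)/(2√(Dt)) = (204 − 181.252)/49.59 = 0.4587; ½·erfc(0.4587) = 0.2583.
C = 2.71 × 0.2583 = 0.700 mg/L.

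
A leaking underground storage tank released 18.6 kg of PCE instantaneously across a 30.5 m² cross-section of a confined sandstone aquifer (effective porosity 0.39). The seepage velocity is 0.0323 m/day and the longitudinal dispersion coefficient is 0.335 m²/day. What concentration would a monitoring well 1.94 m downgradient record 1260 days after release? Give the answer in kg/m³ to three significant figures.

0.00882 kg/m³

For an instantaneous plane source, C(x,t) = M/(n_e·A·√(4πDt)) · exp(−(x−vt)²/(4Dt)), with n_e·A the pore (flow) area.
Plume center vt = 0.0323 × 1260 = 40.698 m, so the well at 1.94 m is 38.758 m upgradient of the peak.
√(4πDt) = 72.83 m, giving peak height M/(n_e·A·√(4πDt)) = 18.6/(0.39 × 30.5 × 72.83) = 0.02147 kg/m³.
(x−vt)²/(4Dt) = (-38.758)²/(4 × 0.335 × 1260) = 0.8897; exp(−0.8897) = 0.4108.
C = 0.02147 × 0.4108 = 0.00882 kg/m³.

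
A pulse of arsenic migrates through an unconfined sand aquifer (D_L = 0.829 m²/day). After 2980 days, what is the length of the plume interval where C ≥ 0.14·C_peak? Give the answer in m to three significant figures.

279 m

The plume is Gaussian with σ = √(2Dt) = √(2 × 0.829 × 2980) = 70.29 m.
C/C_peak = exp(−Δx²/(2σ²)) = 0.14 ⇒ Δx = σ·√(−2 ln 0.14) = 70.29 × 1.983 = 139.4 m.
Width = 2Δx = 279 m.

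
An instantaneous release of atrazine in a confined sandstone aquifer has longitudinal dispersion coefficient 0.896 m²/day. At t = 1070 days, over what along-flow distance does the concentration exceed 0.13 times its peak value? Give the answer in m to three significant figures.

177 m

The plume is Gaussian with σ = √(2Dt) = √(2 × 0.896 × 1070) = 43.79 m.
C/C_peak = exp(−Δx²/(2σ²)) = 0.13 ⇒ Δx = σ·√(−2 ln 0.13) = 43.79 × 2.020 = 88.46 m.
Width = 2Δx = 177 m.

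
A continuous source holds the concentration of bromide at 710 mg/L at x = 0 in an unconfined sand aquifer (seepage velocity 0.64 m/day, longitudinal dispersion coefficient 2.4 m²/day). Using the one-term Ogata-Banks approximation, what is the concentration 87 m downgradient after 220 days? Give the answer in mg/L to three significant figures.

For a continuous step input, C/C₀ ≈ ½·erfc((x−vt)/(2√(Dt))).
vt = 0.64 × 220 = 140.8 m and 2√(Dt) = 2√(2.4 × 220) = 45.96 m.
Argument (x−vt)/(2√(Dt)) = (87 − 140.8)/45.96 = -1.171; ½·erfc(-1.171) = 0.9511.
C = 710 × 0.9511 = 675 mg/L.

675 mg/L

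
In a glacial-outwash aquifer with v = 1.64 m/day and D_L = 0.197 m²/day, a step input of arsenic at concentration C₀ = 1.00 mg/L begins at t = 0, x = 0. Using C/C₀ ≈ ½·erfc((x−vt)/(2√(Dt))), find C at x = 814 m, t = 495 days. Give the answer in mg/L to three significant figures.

0.437 mg/L

For a continuous step input, C/C₀ ≈ ½·erfc((x−vt)/(2√(Dt))).
vt = 1.64 × 495 = 811.8 m and 2√(Dt) = 2√(0.197 × 495) = 19.75 m.
Argument (x−vt)/(2√(Dt)) = (814 − 811.8)/19.75 = 0.1114; ½·erfc(0.1114) = 0.4374.
C = 1.00 × 0.4374 = 0.437 mg/L.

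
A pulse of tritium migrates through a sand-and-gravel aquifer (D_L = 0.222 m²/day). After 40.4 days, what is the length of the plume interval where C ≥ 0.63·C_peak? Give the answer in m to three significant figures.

8.14 m

The plume is Gaussian with σ = √(2Dt) = √(2 × 0.222 × 40.4) = 4.235 m.
C/C_peak = exp(−Δx²/(2σ²)) = 0.63 ⇒ Δx = σ·√(−2 ln 0.63) = 4.235 × 0.9613 = 4.071 m.
Width = 2Δx = 8.14 m.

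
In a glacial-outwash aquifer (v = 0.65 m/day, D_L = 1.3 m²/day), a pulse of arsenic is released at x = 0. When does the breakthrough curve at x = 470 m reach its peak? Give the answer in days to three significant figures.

For the 1D instantaneous-source solution, setting ∂C/∂t = 0 at fixed x gives v²t² + 2Dt − x² = 0, so t = (√(D² + v²x²) − D)/v².
√(D² + v²x²) = √(1.3² + 0.65² × 470²) = 305.5; v² = 0.4225.
t = (305.5 − 1.3)/0.4225 = 720 days (vs. the pure-advection estimate x/v = 723 d).

720 days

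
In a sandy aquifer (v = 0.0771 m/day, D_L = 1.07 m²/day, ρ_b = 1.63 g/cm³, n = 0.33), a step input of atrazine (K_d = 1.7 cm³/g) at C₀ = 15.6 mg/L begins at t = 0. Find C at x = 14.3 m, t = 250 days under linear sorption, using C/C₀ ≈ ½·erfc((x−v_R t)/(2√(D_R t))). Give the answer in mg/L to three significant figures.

Retardation factor R = 1 + ρ_b·K_d/n = 1 + 1.63 × 1.7/0.33 = 9.397.
Sorption retards both mechanisms: v_R = v/R = 0.008205 m/day, D_R = D/R = 0.1139 m²/day.
v_R·t = 0.008205 × 250 = 2.05125 m; 2√(D_R t) = 10.67 m; argument = (14.3 − 2.05125)/10.67 = 1.148.
C = C₀ × ½·erfc(1.148) = 15.6 × 0.05224 = 0.815 mg/L.

0.815 mg/L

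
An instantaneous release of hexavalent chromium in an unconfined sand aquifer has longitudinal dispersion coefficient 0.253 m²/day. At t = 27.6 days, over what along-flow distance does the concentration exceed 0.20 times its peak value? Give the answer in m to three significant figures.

The plume is Gaussian with σ = √(2Dt) = √(2 × 0.253 × 27.6) = 3.737 m.
C/C_peak = exp(−Δx²/(2σ²)) = 0.20 ⇒ Δx = σ·√(−2 ln 0.20) = 3.737 × 1.794 = 6.704 m.
Width = 2Δx = 13.4 m.

13.4 m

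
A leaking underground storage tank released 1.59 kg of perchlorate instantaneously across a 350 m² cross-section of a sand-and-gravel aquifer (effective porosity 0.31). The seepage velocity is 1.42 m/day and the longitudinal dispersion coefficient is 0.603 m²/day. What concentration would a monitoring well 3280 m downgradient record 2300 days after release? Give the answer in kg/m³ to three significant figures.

0.000107 kg/m³

For an instantaneous plane source, C(x,t) = M/(n_e·A·√(4πDt)) · exp(−(x−vt)²/(4Dt)), with n_e·A the pore (flow) area.
Plume center vt = 1.42 × 2300 = 3266 m, so the well at 3280 m is 14 m downgradient of the peak.
√(4πDt) = 132.0 m, giving peak height M/(n_e·A·√(4πDt)) = 1.59/(0.31 × 350 × 132.0) = 0.0001110 kg/m³.
(x−vt)²/(4Dt) = (14)²/(4 × 0.603 × 2300) = 0.03533; exp(−0.03533) = 0.9653.
C = 0.0001110 × 0.9653 = 0.000107 kg/m³.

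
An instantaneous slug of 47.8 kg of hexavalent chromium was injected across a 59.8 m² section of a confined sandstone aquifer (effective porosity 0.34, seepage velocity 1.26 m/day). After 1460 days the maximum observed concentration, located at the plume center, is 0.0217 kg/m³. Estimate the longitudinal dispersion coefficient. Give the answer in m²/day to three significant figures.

At the plume center C_max = M/(n_e·A·√(4πDt)), so D = M²/(4πt·(n_e·A·C_max)²).
n_e·A·C_max = 0.34 × 59.8 × 0.0217 = 0.4412 kg/m.
D = 47.8²/(4π × 1460 × 0.4412²) = 0.640 m²/day.

0.640 m²/day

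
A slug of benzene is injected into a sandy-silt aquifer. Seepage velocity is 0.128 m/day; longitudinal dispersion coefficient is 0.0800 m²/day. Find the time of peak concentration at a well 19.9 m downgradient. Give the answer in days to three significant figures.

For the 1D instantaneous-source solution, setting ∂C/∂t = 0 at fixed x gives v²t² + 2Dt − x² = 0, so t = (√(D² + v²x²) − D)/v².
√(D² + v²x²) = √(0.0800² + 0.128² × 19.9²) = 2.548; v² = 0.016384.
t = (2.548 − 0.0800)/0.016384 = 151 days (vs. the pure-advection estimate x/v = 155 d).

151 days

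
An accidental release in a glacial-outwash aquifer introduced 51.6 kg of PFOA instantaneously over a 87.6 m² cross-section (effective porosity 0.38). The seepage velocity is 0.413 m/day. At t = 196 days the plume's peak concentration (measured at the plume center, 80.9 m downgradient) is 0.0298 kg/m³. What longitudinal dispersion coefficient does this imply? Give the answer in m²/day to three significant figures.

1.10 m²/day

At the plume center C_max = M/(n_e·A·√(4πDt)), so D = M²/(4πt·(n_e·A·C_max)²).
n_e·A·C_max = 0.38 × 87.6 × 0.0298 = 0.9920 kg/m.
D = 51.6²/(4π × 196 × 0.9920²) = 1.10 m²/day.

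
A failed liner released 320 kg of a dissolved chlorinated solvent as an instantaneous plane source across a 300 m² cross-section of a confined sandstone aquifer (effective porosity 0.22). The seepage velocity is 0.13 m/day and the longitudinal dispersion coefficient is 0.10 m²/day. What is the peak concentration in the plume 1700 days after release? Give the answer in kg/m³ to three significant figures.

The peak of an instantaneous 1D plume sits at x = vt; there the Gaussian factor is 1 and C_max = M/(n_e·A·√(4πDt)), where n_e·A is the pore area the mass is dissolved in.
√(4πDt) = √(4π × 0.10 × 1700) = 46.22 m, so C_max = 320/(0.22 × 300 × 46.22) = 0.105 kg/m³.

0.105 kg/m³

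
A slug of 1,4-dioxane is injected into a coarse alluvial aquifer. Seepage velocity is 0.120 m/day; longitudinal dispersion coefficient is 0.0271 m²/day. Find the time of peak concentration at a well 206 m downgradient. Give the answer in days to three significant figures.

1710 days

For the 1D instantaneous-source solution, setting ∂C/∂t = 0 at fixed x gives v²t² + 2Dt − x² = 0, so t = (√(D² + v²x²) − D)/v².
√(D² + v²x²) = √(0.0271² + 0.120² × 206²) = 24.72; v² = 0.0144.
t = (24.72 − 0.0271)/0.0144 = 1710 days (vs. the pure-advection estimate x/v = 1720 d).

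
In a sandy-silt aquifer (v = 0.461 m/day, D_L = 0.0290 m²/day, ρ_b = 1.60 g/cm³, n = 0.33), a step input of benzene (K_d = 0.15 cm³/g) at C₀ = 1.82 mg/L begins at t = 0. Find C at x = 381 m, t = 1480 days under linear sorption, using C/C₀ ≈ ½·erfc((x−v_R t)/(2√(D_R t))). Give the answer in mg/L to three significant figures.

Retardation factor R = 1 + ρ_b·K_d/n = 1 + 1.60 × 0.15/0.33 = 1.727.
Sorption retards both mechanisms: v_R = v/R = 0.2669 m/day, D_R = D/R = 0.01679 m²/day.
v_R·t = 0.2669 × 1480 = 395.012 m; 2√(D_R t) = 9.970 m; argument = (381 − 395.012)/9.970 = -1.405.
C = C₀ × ½·erfc(-1.405) = 1.82 × 0.9765 = 1.78 mg/L.

1.78 mg/L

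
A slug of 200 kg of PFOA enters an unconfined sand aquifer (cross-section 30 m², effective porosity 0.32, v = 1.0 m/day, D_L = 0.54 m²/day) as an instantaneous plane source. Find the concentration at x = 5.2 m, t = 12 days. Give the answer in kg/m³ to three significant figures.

For an instantaneous plane source, C(x,t) = M/(n_e·A·√(4πDt)) · exp(−(x−vt)²/(4Dt)), with n_e·A the pore (flow) area.
Plume center vt = 1.0 × 12 = 12 m, so the well at 5.2 m is 6.8 m upgradient of the peak.
√(4πDt) = 9.024 m, giving peak height M/(n_e·A·√(4πDt)) = 200/(0.32 × 30 × 9.024) = 2.309 kg/m³.
(x−vt)²/(4Dt) = (-6.8)²/(4 × 0.54 × 12) = 1.784; exp(−1.784) = 0.1680.
C = 2.309 × 0.1680 = 0.388 kg/m³.

0.388 kg/m³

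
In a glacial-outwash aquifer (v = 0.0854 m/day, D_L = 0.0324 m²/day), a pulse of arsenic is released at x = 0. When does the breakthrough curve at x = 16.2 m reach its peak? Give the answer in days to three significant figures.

For the 1D instantaneous-source solution, setting ∂C/∂t = 0 at fixed x gives v²t² + 2Dt − x² = 0, so t = (√(D² + v²x²) − D)/v².
√(D² + v²x²) = √(0.0324² + 0.0854² × 16.2²) = 1.384; v² = 0.00729316.
t = (1.384 − 0.0324)/0.00729316 = 185 days (vs. the pure-advection estimate x/v = 190 d).

185 days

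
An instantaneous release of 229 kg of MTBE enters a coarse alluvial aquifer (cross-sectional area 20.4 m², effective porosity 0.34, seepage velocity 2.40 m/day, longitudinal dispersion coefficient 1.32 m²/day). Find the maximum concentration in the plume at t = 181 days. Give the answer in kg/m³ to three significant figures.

0.603 kg/m³

The peak of an instantaneous 1D plume sits at x = vt; there the Gaussian factor is 1 and C_max = M/(n_e·A·√(4πDt)), where n_e·A is the pore area the mass is dissolved in.
√(4πDt) = √(4π × 1.32 × 181) = 54.79 m, so C_max = 229/(0.34 × 20.4 × 54.79) = 0.603 kg/m³.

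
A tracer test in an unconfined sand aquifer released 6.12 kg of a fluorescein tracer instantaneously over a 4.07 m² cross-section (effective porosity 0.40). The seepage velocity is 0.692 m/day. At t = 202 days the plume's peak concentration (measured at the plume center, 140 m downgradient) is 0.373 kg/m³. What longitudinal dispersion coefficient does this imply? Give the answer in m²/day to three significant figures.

At the plume center C_max = M/(n_e·A·√(4πDt)), so D = M²/(4πt·(n_e·A·C_max)²).
n_e·A·C_max = 0.40 × 4.07 × 0.373 = 0.6072 kg/m.
D = 6.12²/(4π × 202 × 0.6072²) = 0.0400 m²/day.

0.0400 m²/day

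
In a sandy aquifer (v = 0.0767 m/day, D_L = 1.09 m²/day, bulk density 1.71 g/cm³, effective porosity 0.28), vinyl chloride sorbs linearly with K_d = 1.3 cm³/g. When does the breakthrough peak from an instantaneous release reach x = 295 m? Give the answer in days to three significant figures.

32800 days

Retardation factor R = 1 + ρ_b·K_d/n = 1 + 1.71 × 1.3/0.28 = 8.939.
Sorption retards both mechanisms: v_R = v/R = 0.008580 m/day, D_R = D/R = 0.1219 m²/day.
Peak time from v_R²t² + 2D_R t − x² = 0: t = (√(D_R² + v_R²x²) − D_R)/v_R².
√(D_R² + v_R²x²) = √(0.1219² + 0.008580² × 295²) = 2.534; v_R² = 7.362e-05.
t = (2.534 − 0.1219)/7.362e-05 = 32800 days.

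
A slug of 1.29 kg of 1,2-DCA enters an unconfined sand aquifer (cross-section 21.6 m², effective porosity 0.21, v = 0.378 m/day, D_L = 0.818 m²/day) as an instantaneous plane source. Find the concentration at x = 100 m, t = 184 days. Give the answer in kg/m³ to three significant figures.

0.00140 kg/m³

For an instantaneous plane source, C(x,t) = M/(n_e·A·√(4πDt)) · exp(−(x−vt)²/(4Dt)), with n_e·A the pore (flow) area.
Plume center vt = 0.378 × 184 = 69.552 m, so the well at 100 m is 30.448 m downgradient of the peak.
√(4πDt) = 43.49 m, giving peak height M/(n_e·A·√(4πDt)) = 1.29/(0.21 × 21.6 × 43.49) = 0.006539 kg/m³.
(x−vt)²/(4Dt) = (30.448)²/(4 × 0.818 × 184) = 1.540; exp(−1.540) = 0.2144.
C = 0.006539 × 0.2144 = 0.00140 kg/m³.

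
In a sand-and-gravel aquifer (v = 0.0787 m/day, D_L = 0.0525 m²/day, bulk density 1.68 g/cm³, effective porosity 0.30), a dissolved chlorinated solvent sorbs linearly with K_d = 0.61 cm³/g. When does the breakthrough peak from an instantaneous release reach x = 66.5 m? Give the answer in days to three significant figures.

3690 days

Retardation factor R = 1 + ρ_b·K_d/n = 1 + 1.68 × 0.61/0.30 = 4.416.
Sorption retards both mechanisms: v_R = v/R = 0.01782 m/day, D_R = D/R = 0.01189 m²/day.
Peak time from v_R²t² + 2D_R t − x² = 0: t = (√(D_R² + v_R²x²) − D_R)/v_R².
√(D_R² + v_R²x²) = √(0.01189² + 0.01782² × 66.5²) = 1.185; v_R² = 0.0003176.
t = (1.185 − 0.01189)/0.0003176 = 3690 days.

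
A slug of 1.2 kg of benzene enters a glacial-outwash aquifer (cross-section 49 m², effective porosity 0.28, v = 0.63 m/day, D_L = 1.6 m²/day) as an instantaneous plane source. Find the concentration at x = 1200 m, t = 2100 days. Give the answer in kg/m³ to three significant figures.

0.000138 kg/m³

For an instantaneous plane source, C(x,t) = M/(n_e·A·√(4πDt)) · exp(−(x−vt)²/(4Dt)), with n_e·A the pore (flow) area.
Plume center vt = 0.63 × 2100 = 1323 m, so the well at 1200 m is 123 m upgradient of the peak.
√(4πDt) = 205.5 m, giving peak height M/(n_e·A·√(4πDt)) = 1.2/(0.28 × 49 × 205.5) = 0.0004256 kg/m³.
(x−vt)²/(4Dt) = (-123)²/(4 × 1.6 × 2100) = 1.126; exp(−1.126) = 0.3243.
C = 0.0004256 × 0.3243 = 0.000138 kg/m³.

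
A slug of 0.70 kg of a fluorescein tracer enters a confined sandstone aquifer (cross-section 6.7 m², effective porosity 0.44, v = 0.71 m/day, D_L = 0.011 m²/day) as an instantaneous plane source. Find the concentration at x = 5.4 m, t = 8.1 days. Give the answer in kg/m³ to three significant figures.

0.159 kg/m³

For an instantaneous plane source, C(x,t) = M/(n_e·A·√(4πDt)) · exp(−(x−vt)²/(4Dt)), with n_e·A the pore (flow) area.
Plume center vt = 0.71 × 8.1 = 5.751 m, so the well at 5.4 m is 0.351 m upgradient of the peak.
√(4πDt) = 1.058 m, giving peak height M/(n_e·A·√(4πDt)) = 0.70/(0.44 × 6.7 × 1.058) = 0.2244 kg/m³.
(x−vt)²/(4Dt) = (-0.351)²/(4 × 0.011 × 8.1) = 0.3457; exp(−0.3457) = 0.7077.
C = 0.2244 × 0.7077 = 0.159 kg/m³.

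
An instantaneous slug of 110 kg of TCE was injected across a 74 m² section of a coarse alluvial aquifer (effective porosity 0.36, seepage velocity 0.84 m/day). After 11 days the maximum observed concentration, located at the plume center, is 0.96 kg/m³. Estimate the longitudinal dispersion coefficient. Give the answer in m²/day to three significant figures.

0.134 m²/day

At the plume center C_max = M/(n_e·A·√(4πDt)), so D = M²/(4πt·(n_e·A·C_max)²).
n_e·A·C_max = 0.36 × 74 × 0.96 = 25.57 kg/m.
D = 110²/(4π × 11 × 25.57²) = 0.134 m²/day.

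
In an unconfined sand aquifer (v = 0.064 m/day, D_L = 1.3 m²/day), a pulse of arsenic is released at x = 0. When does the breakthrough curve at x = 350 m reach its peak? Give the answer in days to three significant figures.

For the 1D instantaneous-source solution, setting ∂C/∂t = 0 at fixed x gives v²t² + 2Dt − x² = 0, so t = (√(D² + v²x²) − D)/v².
√(D² + v²x²) = √(1.3² + 0.064² × 350²) = 22.44; v² = 0.004096.
t = (22.44 − 1.3)/0.004096 = 5160 days (vs. the pure-advection estimate x/v = 5470 d).

5160 days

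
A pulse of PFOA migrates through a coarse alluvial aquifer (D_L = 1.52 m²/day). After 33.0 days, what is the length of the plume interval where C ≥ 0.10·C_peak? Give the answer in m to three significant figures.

The plume is Gaussian with σ = √(2Dt) = √(2 × 1.52 × 33.0) = 10.02 m.
C/C_peak = exp(−Δx²/(2σ²)) = 0.10 ⇒ Δx = σ·√(−2 ln 0.10) = 10.02 × 2.146 = 21.50 m.
Width = 2Δx = 43.0 m.

43.0 m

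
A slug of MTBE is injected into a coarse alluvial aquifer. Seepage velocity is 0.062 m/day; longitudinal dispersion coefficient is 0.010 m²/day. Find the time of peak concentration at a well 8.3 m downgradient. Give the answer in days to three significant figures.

131 days

For the 1D instantaneous-source solution, setting ∂C/∂t = 0 at fixed x gives v²t² + 2Dt − x² = 0, so t = (√(D² + v²x²) − D)/v².
√(D² + v²x²) = √(0.010² + 0.062² × 8.3²) = 0.5147; v² = 0.003844.
t = (0.5147 − 0.010)/0.003844 = 131 days (vs. the pure-advection estimate x/v = 134 d).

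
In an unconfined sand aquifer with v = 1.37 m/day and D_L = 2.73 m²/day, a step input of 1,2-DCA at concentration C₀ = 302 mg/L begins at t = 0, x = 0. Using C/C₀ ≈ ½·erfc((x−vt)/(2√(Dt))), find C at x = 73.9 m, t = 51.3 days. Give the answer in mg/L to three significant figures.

125 mg/L

For a continuous step input, C/C₀ ≈ ½·erfc((x−vt)/(2√(Dt))).
vt = 1.37 × 51.3 = 70.281 m and 2√(Dt) = 2√(2.73 × 51.3) = 23.67 m.
Argument (x−vt)/(2√(Dt)) = (73.9 − 70.281)/23.67 = 0.1529; ½·erfc(0.1529) = 0.4144.
C = 302 × 0.4144 = 125 mg/L.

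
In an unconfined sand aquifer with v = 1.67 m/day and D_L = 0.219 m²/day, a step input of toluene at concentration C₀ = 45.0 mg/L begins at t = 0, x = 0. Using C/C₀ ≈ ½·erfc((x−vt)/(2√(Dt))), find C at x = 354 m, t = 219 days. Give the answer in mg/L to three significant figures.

39.8 mg/L

For a continuous step input, C/C₀ ≈ ½·erfc((x−vt)/(2√(Dt))).
vt = 1.67 × 219 = 365.73 m and 2√(Dt) = 2√(0.219 × 219) = 13.85 m.
Argument (x−vt)/(2√(Dt)) = (354 − 365.73)/13.85 = -0.8469; ½·erfc(-0.8469) = 0.8845.
C = 45.0 × 0.8845 = 39.8 mg/L.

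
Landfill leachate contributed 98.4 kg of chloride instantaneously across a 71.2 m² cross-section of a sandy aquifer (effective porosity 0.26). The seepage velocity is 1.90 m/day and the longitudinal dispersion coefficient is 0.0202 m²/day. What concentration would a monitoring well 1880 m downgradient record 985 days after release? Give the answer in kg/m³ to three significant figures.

0.136 kg/m³

For an instantaneous plane source, C(x,t) = M/(n_e·A·√(4πDt)) · exp(−(x−vt)²/(4Dt)), with n_e·A the pore (flow) area.
Plume center vt = 1.90 × 985 = 1871.5 m, so the well at 1880 m is 8.5 m downgradient of the peak.
√(4πDt) = 15.81 m, giving peak height M/(n_e·A·√(4πDt)) = 98.4/(0.26 × 71.2 × 15.81) = 0.3362 kg/m³.
(x−vt)²/(4Dt) = (8.5)²/(4 × 0.0202 × 985) = 0.9078; exp(−0.9078) = 0.4034.
C = 0.3362 × 0.4034 = 0.136 kg/m³.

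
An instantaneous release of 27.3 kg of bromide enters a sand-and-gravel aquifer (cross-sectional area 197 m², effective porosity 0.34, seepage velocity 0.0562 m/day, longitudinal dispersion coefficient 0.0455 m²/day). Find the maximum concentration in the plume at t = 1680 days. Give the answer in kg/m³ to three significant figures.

The peak of an instantaneous 1D plume sits at x = vt; there the Gaussian factor is 1 and C_max = M/(n_e·A·√(4πDt)), where n_e·A is the pore area the mass is dissolved in.
√(4πDt) = √(4π × 0.0455 × 1680) = 30.99 m, so C_max = 27.3/(0.34 × 197 × 30.99) = 0.0132 kg/m³.

0.0132 kg/m³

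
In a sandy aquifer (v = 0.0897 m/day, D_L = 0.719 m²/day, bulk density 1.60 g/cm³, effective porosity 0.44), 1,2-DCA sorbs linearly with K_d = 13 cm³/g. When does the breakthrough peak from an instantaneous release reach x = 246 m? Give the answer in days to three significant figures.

128000 days

Retardation factor R = 1 + ρ_b·K_d/n = 1 + 1.60 × 13/0.44 = 48.27.
Sorption retards both mechanisms: v_R = v/R = 0.001858 m/day, D_R = D/R = 0.01490 m²/day.
Peak time from v_R²t² + 2D_R t − x² = 0: t = (√(D_R² + v_R²x²) − D_R)/v_R².
√(D_R² + v_R²x²) = √(0.01490² + 0.001858² × 246²) = 0.4573; v_R² = 3.452e-06.
t = (0.4573 − 0.01490)/3.452e-06 = 128000 days.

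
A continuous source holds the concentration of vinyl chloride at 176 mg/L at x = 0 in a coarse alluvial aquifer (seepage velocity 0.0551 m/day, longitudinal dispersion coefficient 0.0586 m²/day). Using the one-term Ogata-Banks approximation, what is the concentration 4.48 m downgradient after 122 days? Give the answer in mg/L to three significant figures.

For a continuous step input, C/C₀ ≈ ½·erfc((x−vt)/(2√(Dt))).
vt = 0.0551 × 122 = 6.7222 m and 2√(Dt) = 2√(0.0586 × 122) = 5.348 m.
Argument (x−vt)/(2√(Dt)) = (4.48 − 6.7222)/5.348 = -0.4193; ½·erfc(-0.4193) = 0.7234.
C = 176 × 0.7234 = 127 mg/L.

127 mg/L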